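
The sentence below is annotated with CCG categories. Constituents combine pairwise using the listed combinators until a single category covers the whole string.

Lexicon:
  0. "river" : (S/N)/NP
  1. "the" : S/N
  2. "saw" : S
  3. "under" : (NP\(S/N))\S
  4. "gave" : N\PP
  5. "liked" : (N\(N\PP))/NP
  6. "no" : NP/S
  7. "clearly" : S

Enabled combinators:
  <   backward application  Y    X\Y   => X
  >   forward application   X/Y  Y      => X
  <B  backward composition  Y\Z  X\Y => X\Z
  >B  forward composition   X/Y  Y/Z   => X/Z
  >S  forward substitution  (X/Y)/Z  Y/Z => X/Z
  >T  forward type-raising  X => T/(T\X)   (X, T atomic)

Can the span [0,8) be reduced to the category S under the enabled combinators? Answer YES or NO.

[0,8] S   >
  [0,4] S/N   >
    [0,1] "river" : (S/N)/NP
    [1,4] NP   <
      [1,2] "the" : S/N
      [2,4] NP\(S/N)   <
        [2,3] "saw" : S
        [3,4] "under" : (NP\(S/N))\S
  [4,8] N   <
    [4,5] "gave" : N\PP
    [5,8] N\(N\PP)   >
      [5,6] "liked" : (N\(N\PP))/NP
      [6,8] NP   >
        [6,7] "no" : NP/S
        [7,8] "clearly" : S

YES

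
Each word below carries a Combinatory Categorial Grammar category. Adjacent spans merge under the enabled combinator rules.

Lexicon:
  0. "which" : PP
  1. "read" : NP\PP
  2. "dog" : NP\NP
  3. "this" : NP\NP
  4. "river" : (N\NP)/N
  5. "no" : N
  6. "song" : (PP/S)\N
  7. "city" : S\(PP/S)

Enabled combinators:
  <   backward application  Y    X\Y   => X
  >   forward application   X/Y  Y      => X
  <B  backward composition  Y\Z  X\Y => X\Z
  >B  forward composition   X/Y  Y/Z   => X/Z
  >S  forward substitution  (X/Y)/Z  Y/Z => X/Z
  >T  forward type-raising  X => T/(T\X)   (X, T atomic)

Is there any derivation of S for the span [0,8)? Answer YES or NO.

[0,8] S   <
  [0,4] NP   >
    [0,1] NP/(NP\PP)   >T
      [0,1] "which" : PP
    [1,4] NP\PP   <B
      [1,2] "read" : NP\PP
      [2,4] NP\NP   <B
        [2,3] "dog" : NP\NP
        [3,4] "this" : NP\NP
  [4,8] S\NP   <B
    [4,6] N\NP   >
      [4,5] "river" : (N\NP)/N
      [5,6] "no" : N
    [6,8] S\N   <B
      [6,7] "song" : (PP/S)\N
      [7,8] "city" : S\(PP/S)

YES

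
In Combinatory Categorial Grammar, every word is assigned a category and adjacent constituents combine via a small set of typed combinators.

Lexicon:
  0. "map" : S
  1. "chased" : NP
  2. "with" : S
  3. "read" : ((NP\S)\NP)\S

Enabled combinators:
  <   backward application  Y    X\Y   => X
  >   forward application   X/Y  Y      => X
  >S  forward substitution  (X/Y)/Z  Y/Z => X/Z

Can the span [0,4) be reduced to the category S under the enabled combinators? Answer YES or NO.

NO

S NP S ((NP\S)\NP)\S
CKY chart[0,4] = {NP}; S ∉ chart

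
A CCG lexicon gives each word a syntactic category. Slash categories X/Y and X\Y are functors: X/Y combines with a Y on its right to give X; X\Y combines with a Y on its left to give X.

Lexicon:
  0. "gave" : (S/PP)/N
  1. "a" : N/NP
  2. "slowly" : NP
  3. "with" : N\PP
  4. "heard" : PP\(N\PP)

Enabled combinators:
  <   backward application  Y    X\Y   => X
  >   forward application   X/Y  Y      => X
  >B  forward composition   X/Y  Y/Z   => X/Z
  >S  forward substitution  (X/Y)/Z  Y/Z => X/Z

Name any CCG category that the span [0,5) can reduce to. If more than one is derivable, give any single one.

S

[0,5] S   >
  [0,3] S/PP   >
    [0,1] "gave" : (S/PP)/N
    [1,3] N   >
      [1,2] "a" : N/NP
      [2,3] "slowly" : NP
  [3,5] PP   <
    [3,4] "with" : N\PP
    [4,5] "heard" : PP\(N\PP)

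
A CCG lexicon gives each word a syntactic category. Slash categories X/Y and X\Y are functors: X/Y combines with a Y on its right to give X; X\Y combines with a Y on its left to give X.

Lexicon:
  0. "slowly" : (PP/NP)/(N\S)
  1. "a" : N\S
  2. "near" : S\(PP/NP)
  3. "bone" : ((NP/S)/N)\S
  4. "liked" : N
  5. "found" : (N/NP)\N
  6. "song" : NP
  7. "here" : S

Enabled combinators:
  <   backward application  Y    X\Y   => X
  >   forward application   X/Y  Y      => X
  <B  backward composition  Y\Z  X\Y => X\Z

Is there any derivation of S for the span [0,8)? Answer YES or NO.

(PP/NP)/(N\S) N\S S\(PP/NP) ((NP/S)/N)\S N (N/NP)\N NP S
CKY chart[0,8] = {NP}; S ∉ chart

NO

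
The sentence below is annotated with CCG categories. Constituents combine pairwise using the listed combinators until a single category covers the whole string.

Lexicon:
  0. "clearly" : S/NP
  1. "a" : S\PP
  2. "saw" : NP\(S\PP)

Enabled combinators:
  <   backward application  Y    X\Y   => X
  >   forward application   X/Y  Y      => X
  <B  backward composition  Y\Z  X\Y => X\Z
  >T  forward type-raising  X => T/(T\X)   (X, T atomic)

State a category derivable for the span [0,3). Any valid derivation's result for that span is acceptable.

[0,3] S   >
  [0,1] "clearly" : S/NP
  [1,3] NP   <
    [1,2] "a" : S\PP
    [2,3] "saw" : NP\(S\PP)

S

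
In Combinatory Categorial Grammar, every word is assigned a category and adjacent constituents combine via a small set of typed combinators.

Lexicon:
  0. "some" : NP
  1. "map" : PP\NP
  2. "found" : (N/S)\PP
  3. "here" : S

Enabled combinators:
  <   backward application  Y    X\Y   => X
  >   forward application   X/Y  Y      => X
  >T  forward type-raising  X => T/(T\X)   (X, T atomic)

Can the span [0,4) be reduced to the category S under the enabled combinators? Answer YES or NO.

NP PP\NP (N/S)\PP S
CKY chart[0,4] = {N, N/(N\N), NP/(NP\N), PP/(PP\N), S/(S\N)}; S ∉ chart

NO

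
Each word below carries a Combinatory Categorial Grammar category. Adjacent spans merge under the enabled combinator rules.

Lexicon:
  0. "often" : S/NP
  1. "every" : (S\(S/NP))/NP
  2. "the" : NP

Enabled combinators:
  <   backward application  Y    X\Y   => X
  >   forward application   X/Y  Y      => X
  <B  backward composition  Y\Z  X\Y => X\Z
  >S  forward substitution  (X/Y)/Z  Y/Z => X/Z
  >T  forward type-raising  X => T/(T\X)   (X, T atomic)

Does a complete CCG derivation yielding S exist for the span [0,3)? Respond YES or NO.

[0,3] S   <
  [0,1] "often" : S/NP
  [1,3] S\(S/NP)   >
    [1,2] "every" : (S\(S/NP))/NP
    [2,3] "the" : NP

YES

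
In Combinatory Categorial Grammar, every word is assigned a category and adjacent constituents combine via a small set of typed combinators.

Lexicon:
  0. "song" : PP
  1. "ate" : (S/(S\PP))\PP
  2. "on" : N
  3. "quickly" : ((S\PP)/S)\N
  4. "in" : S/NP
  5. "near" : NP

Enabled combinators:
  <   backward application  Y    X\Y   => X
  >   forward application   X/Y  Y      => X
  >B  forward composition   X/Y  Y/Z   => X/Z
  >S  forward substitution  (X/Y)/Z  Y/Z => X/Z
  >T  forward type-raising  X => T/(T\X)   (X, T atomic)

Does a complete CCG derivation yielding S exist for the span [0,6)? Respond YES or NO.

YES

[0,6] S   >
  [0,2] S/(S\PP)   <
    [0,1] "song" : PP
    [1,2] "ate" : (S/(S\PP))\PP
  [2,6] S\PP   >
    [2,4] (S\PP)/S   <
      [2,3] "on" : N
      [3,4] "quickly" : ((S\PP)/S)\N
    [4,6] S   >
      [4,5] "in" : S/NP
      [5,6] "near" : NP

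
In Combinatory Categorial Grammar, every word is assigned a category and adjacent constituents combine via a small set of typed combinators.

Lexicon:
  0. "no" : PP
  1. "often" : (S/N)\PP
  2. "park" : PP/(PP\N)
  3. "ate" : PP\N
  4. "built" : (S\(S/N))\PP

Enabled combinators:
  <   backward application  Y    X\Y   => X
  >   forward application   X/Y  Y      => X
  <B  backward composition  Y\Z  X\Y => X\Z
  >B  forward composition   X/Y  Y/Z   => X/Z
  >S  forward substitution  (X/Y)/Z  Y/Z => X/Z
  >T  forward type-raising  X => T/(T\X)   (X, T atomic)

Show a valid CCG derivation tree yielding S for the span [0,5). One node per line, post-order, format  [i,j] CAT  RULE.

[0,1] PP  lex  "no"
[1,2] (S/N)\PP  lex  "often"
[0,2] S/N  <  k=1
[2,3] PP/(PP\N)  lex  "park"
[3,4] PP\N  lex  "ate"
[2,4] PP  >  k=3
[4,5] (S\(S/N))\PP  lex  "built"
[2,5] S\(S/N)  <  k=4
[0,5] S  <  k=2

[0,5] S   <
  [0,2] S/N   <
    [0,1] "no" : PP
    [1,2] "often" : (S/N)\PP
  [2,5] S\(S/N)   <
    [2,4] PP   >
      [2,3] "park" : PP/(PP\N)
      [3,4] "ate" : PP\N
    [4,5] "built" : (S\(S/N))\PP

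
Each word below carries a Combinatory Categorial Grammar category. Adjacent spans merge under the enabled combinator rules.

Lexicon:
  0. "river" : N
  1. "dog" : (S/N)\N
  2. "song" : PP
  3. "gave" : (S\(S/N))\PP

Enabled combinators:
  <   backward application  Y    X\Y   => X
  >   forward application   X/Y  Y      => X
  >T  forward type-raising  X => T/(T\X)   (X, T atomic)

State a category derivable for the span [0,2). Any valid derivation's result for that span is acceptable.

S/N

[0,4] S   <
  [0,2] S/N   <
    [0,1] "river" : N
    [1,2] "dog" : (S/N)\N
  [2,4] S\(S/N)   <
    [2,3] "song" : PP
    [3,4] "gave" : (S\(S/N))\PP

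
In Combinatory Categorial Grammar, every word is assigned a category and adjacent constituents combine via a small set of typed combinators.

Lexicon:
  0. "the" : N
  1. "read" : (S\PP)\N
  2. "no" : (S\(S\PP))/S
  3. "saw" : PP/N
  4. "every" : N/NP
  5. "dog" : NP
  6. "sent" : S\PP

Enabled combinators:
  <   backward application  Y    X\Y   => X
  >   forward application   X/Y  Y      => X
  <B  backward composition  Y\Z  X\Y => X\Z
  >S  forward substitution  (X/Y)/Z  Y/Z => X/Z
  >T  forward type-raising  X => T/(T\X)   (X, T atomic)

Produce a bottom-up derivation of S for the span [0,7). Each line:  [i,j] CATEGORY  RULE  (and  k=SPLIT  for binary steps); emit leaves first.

[0,1] N  lex  "the"
[1,2] (S\PP)\N  lex  "read"
[0,2] S\PP  <  k=1
[2,3] (S\(S\PP))/S  lex  "no"
[3,4] PP/N  lex  "saw"
[4,5] N/NP  lex  "every"
[5,6] NP  lex  "dog"
[4,6] N  >  k=5
[3,6] PP  >  k=4
[6,7] S\PP  lex  "sent"
[3,7] S  <  k=6
[2,7] S\(S\PP)  >  k=3
[0,7] S  <  k=2

[0,7] S   <
  [0,2] S\PP   <
    [0,1] "the" : N
    [1,2] "read" : (S\PP)\N
  [2,7] S\(S\PP)   >
    [2,3] "no" : (S\(S\PP))/S
    [3,7] S   <
      [3,6] PP   >
        [3,4] "saw" : PP/N
        [4,6] N   >
          [4,5] "every" : N/NP
          [5,6] "dog" : NP
      [6,7] "sent" : S\PP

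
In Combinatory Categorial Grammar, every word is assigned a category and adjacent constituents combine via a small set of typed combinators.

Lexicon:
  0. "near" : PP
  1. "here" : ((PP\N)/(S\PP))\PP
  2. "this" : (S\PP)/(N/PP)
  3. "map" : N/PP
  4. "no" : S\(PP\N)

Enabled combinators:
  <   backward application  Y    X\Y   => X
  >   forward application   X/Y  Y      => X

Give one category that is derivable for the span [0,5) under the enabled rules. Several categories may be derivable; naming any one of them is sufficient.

S

[0,5] S   <
  [0,4] PP\N   >
    [0,2] (PP\N)/(S\PP)   <
      [0,1] "near" : PP
      [1,2] "here" : ((PP\N)/(S\PP))\PP
    [2,4] S\PP   >
      [2,3] "this" : (S\PP)/(N/PP)
      [3,4] "map" : N/PP
  [4,5] "no" : S\(PP\N)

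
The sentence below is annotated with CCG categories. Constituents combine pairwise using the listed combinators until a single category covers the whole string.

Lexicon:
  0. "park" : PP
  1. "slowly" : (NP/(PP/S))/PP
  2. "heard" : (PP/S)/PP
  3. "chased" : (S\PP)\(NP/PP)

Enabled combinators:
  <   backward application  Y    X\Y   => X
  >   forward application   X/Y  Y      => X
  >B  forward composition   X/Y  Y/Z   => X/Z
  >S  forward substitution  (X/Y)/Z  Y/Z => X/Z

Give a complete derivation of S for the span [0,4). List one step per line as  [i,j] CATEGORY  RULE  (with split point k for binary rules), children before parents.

[0,4] S   <
  [0,1] "park" : PP
  [1,4] S\PP   <
    [1,3] NP/PP   >S
      [1,2] "slowly" : (NP/(PP/S))/PP
      [2,3] "heard" : (PP/S)/PP
    [3,4] "chased" : (S\PP)\(NP/PP)

[0,1] PP  lex  "park"
[1,2] (NP/(PP/S))/PP  lex  "slowly"
[2,3] (PP/S)/PP  lex  "heard"
[1,3] NP/PP  >S  k=2
[3,4] (S\PP)\(NP/PP)  lex  "chased"
[1,4] S\PP  <  k=3
[0,4] S  <  k=1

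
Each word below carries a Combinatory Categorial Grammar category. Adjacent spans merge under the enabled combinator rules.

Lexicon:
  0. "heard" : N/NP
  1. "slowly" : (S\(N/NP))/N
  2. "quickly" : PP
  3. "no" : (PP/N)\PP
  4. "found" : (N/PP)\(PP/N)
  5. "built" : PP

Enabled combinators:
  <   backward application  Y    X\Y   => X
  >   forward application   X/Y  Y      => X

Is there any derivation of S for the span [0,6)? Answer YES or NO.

[0,6] S   <
  [0,1] "heard" : N/NP
  [1,6] S\(N/NP)   >
    [1,2] "slowly" : (S\(N/NP))/N
    [2,6] N   >
      [2,5] N/PP   <
        [2,4] PP/N   <
          [2,3] "quickly" : PP
          [3,4] "no" : (PP/N)\PP
        [4,5] "found" : (N/PP)\(PP/N)
      [5,6] "built" : PP

YES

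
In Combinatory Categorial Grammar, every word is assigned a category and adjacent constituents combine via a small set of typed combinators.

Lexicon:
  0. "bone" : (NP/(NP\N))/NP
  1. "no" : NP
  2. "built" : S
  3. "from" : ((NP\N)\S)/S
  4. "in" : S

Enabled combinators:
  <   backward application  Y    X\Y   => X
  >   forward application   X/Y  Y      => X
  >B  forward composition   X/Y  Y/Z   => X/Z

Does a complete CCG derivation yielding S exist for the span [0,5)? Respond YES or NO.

NO

(NP/(NP\N))/NP NP S ((NP\N)\S)/S S
CKY chart[0,5] = {NP}; S ∉ chart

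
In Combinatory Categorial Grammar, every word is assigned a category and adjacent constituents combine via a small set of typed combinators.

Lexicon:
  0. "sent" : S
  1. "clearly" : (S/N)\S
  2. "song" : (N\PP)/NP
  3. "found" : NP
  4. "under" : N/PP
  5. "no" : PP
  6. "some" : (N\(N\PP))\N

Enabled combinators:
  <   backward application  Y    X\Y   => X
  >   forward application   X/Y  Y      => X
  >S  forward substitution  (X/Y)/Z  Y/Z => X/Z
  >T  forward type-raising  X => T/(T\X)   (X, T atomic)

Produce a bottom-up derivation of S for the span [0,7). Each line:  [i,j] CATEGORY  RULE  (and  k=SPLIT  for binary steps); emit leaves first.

[0,1] S  lex  "sent"
[1,2] (S/N)\S  lex  "clearly"
[0,2] S/N  <  k=1
[2,3] (N\PP)/NP  lex  "song"
[3,4] NP  lex  "found"
[2,4] N\PP  >  k=3
[4,5] N/PP  lex  "under"
[5,6] PP  lex  "no"
[4,6] N  >  k=5
[6,7] (N\(N\PP))\N  lex  "some"
[4,7] N\(N\PP)  <  k=6
[2,7] N  <  k=4
[0,7] S  >  k=2

[0,7] S   >
  [0,2] S/N   <
    [0,1] "sent" : S
    [1,2] "clearly" : (S/N)\S
  [2,7] N   <
    [2,4] N\PP   >
      [2,3] "song" : (N\PP)/NP
      [3,4] "found" : NP
    [4,7] N\(N\PP)   <
      [4,6] N   >
        [4,5] "under" : N/PP
        [5,6] "no" : PP
      [6,7] "some" : (N\(N\PP))\N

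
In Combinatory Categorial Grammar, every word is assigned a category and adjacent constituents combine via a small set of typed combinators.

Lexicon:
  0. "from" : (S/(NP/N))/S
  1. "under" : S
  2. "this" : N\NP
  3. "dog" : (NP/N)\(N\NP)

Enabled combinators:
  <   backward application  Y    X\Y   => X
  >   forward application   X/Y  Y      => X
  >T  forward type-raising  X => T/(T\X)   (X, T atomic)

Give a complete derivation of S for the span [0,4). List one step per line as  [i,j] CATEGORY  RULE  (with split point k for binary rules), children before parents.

[0,4] S   >
  [0,2] S/(NP/N)   >
    [0,1] "from" : (S/(NP/N))/S
    [1,2] "under" : S
  [2,4] NP/N   <
    [2,3] "this" : N\NP
    [3,4] "dog" : (NP/N)\(N\NP)

[0,1] (S/(NP/N))/S  lex  "from"
[1,2] S  lex  "under"
[0,2] S/(NP/N)  >  k=1
[2,3] N\NP  lex  "this"
[3,4] (NP/N)\(N\NP)  lex  "dog"
[2,4] NP/N  <  k=3
[0,4] S  >  k=2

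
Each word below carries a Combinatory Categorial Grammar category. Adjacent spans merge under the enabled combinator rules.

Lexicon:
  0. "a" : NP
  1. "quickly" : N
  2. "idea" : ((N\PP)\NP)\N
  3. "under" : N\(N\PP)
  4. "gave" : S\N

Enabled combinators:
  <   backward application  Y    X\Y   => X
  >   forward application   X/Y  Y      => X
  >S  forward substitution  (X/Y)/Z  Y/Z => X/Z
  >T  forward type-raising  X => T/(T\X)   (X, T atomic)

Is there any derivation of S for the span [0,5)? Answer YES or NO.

YES

[0,5] S   <
  [0,4] N   <
    [0,3] N\PP   <
      [0,1] "a" : NP
      [1,3] (N\PP)\NP   <
        [1,2] "quickly" : N
        [2,3] "idea" : ((N\PP)\NP)\N
    [3,4] "under" : N\(N\PP)
  [4,5] "gave" : S\N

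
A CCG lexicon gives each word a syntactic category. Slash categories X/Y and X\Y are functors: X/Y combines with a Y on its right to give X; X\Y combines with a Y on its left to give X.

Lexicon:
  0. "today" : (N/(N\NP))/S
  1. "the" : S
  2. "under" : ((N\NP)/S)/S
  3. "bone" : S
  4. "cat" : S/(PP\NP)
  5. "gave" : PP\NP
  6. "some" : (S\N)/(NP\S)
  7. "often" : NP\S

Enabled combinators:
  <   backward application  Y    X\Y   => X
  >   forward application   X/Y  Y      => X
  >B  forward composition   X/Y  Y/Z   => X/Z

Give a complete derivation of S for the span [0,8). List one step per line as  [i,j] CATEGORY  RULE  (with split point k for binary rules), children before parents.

[0,1] (N/(N\NP))/S  lex  "today"
[1,2] S  lex  "the"
[0,2] N/(N\NP)  >  k=1
[2,3] ((N\NP)/S)/S  lex  "under"
[3,4] S  lex  "bone"
[2,4] (N\NP)/S  >  k=3
[4,5] S/(PP\NP)  lex  "cat"
[5,6] PP\NP  lex  "gave"
[4,6] S  >  k=5
[2,6] N\NP  >  k=4
[0,6] N  >  k=2
[6,7] (S\N)/(NP\S)  lex  "some"
[7,8] NP\S  lex  "often"
[6,8] S\N  >  k=7
[0,8] S  <  k=6

[0,8] S   <
  [0,6] N   >
    [0,2] N/(N\NP)   >
      [0,1] "today" : (N/(N\NP))/S
      [1,2] "the" : S
    [2,6] N\NP   >
      [2,4] (N\NP)/S   >
        [2,3] "under" : ((N\NP)/S)/S
        [3,4] "bone" : S
      [4,6] S   >
        [4,5] "cat" : S/(PP\NP)
        [5,6] "gave" : PP\NP
  [6,8] S\N   >
    [6,7] "some" : (S\N)/(NP\S)
    [7,8] "often" : NP\S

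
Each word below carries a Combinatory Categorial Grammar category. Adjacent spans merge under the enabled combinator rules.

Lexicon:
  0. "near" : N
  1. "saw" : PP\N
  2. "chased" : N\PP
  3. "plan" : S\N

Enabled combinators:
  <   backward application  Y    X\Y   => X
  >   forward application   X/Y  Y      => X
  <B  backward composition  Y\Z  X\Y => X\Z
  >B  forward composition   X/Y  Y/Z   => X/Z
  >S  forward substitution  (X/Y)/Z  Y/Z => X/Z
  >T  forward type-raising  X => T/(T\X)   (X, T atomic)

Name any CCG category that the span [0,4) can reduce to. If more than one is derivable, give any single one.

S

[0,4] S   <
  [0,2] PP   >
    [0,1] PP/(PP\N)   >T
      [0,1] "near" : N
    [1,2] "saw" : PP\N
  [2,4] S\PP   <B
    [2,3] "chased" : N\PP
    [3,4] "plan" : S\N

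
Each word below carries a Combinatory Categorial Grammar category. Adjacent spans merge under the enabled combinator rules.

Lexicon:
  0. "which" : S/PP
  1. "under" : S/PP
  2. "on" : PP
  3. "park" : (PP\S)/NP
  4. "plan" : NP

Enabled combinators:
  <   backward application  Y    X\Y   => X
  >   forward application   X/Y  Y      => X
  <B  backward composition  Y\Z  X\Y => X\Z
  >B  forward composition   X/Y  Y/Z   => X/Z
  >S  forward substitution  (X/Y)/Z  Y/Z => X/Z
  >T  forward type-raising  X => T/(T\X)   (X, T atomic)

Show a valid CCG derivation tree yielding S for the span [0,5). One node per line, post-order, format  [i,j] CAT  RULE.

[0,5] S   >
  [0,1] "which" : S/PP
  [1,5] PP   <
    [1,3] S   >
      [1,2] "under" : S/PP
      [2,3] "on" : PP
    [3,5] PP\S   >
      [3,4] "park" : (PP\S)/NP
      [4,5] "plan" : NP

[0,1] S/PP  lex  "which"
[1,2] S/PP  lex  "under"
[2,3] PP  lex  "on"
[1,3] S  >  k=2
[3,4] (PP\S)/NP  lex  "park"
[4,5] NP  lex  "plan"
[3,5] PP\S  >  k=4
[1,5] PP  <  k=3
[0,5] S  >  k=1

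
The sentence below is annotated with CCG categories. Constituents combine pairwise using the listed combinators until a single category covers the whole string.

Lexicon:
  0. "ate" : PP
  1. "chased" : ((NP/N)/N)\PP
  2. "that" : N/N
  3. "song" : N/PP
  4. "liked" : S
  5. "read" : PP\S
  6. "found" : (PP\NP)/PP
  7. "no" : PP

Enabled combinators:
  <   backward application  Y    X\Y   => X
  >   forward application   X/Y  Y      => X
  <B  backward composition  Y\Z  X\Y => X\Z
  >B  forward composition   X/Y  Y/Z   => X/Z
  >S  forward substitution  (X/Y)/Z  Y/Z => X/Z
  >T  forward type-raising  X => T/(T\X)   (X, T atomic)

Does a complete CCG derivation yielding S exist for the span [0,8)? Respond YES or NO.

PP ((NP/N)/N)\PP N/N N/PP S PP\S (PP\NP)/PP PP
CKY chart[0,8] = {N/(N\PP), NP/(NP\PP), PP, PP/(PP\PP), S/(S\PP)}; S ∉ chart

NO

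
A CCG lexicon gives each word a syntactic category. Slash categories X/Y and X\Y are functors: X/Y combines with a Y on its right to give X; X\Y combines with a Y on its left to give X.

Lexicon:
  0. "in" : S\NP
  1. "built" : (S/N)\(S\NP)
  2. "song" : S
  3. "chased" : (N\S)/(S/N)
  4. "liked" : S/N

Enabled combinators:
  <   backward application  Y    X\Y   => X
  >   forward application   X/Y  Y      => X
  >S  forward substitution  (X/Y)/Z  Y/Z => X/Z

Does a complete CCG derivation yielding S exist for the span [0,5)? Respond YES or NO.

YES

[0,5] S   >
  [0,2] S/N   <
    [0,1] "in" : S\NP
    [1,2] "built" : (S/N)\(S\NP)
  [2,5] N   <
    [2,3] "song" : S
    [3,5] N\S   >
      [3,4] "chased" : (N\S)/(S/N)
      [4,5] "liked" : S/N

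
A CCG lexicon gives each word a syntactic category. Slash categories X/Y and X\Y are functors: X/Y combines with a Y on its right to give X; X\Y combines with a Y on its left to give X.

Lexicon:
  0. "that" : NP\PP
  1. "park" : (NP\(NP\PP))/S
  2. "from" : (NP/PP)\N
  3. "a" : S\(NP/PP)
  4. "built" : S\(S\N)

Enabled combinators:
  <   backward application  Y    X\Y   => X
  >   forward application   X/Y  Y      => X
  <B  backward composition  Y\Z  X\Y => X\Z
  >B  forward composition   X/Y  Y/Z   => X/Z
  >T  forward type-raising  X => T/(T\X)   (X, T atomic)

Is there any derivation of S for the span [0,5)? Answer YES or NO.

NP\PP (NP\(NP\PP))/S (NP/PP)\N S\(NP/PP) S\(S\N)
CKY chart[0,5] = {N/(N\NP), NP, NP/(NP\NP), PP/(PP\NP), S/(S\NP)}; S ∉ chart

NO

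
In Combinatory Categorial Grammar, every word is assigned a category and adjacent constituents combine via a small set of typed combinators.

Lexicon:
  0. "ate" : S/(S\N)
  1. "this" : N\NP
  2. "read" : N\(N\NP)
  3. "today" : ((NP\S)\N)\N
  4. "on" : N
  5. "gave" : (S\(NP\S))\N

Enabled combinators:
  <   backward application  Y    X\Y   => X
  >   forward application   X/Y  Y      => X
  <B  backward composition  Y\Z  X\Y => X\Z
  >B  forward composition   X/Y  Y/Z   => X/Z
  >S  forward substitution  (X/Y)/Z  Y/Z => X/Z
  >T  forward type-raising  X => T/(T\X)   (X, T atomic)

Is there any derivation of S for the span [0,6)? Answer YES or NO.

[0,6] S   >
  [0,1] "ate" : S/(S\N)
  [1,6] S\N   <B
    [1,4] (NP\S)\N   <
      [1,3] N   <
        [1,2] "this" : N\NP
        [2,3] "read" : N\(N\NP)
      [3,4] "today" : ((NP\S)\N)\N
    [4,6] S\(NP\S)   <
      [4,5] "on" : N
      [5,6] "gave" : (S\(NP\S))\N

YES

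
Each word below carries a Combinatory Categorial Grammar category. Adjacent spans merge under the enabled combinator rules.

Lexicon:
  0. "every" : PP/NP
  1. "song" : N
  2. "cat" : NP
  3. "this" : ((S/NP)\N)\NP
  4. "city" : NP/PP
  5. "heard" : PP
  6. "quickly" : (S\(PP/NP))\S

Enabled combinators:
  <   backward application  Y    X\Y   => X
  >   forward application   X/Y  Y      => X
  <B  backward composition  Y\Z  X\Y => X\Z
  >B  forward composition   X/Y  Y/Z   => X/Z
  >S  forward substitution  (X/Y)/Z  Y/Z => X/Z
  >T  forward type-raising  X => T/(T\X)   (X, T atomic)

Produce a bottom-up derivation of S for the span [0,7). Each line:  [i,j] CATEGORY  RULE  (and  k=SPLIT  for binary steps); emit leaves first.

[0,7] S   <
  [0,1] "every" : PP/NP
  [1,7] S\(PP/NP)   <
    [1,6] S   >
      [1,4] S/NP   <
        [1,2] "song" : N
        [2,4] (S/NP)\N   <
          [2,3] "cat" : NP
          [3,4] "this" : ((S/NP)\N)\NP
      [4,6] NP   >
        [4,5] "city" : NP/PP
        [5,6] "heard" : PP
    [6,7] "quickly" : (S\(PP/NP))\S

[0,1] PP/NP  lex  "every"
[1,2] N  lex  "song"
[2,3] NP  lex  "cat"
[3,4] ((S/NP)\N)\NP  lex  "this"
[2,4] (S/NP)\N  <  k=3
[1,4] S/NP  <  k=2
[4,5] NP/PP  lex  "city"
[5,6] PP  lex  "heard"
[4,6] NP  >  k=5
[1,6] S  >  k=4
[6,7] (S\(PP/NP))\S  lex  "quickly"
[1,7] S\(PP/NP)  <  k=6
[0,7] S  <  k=1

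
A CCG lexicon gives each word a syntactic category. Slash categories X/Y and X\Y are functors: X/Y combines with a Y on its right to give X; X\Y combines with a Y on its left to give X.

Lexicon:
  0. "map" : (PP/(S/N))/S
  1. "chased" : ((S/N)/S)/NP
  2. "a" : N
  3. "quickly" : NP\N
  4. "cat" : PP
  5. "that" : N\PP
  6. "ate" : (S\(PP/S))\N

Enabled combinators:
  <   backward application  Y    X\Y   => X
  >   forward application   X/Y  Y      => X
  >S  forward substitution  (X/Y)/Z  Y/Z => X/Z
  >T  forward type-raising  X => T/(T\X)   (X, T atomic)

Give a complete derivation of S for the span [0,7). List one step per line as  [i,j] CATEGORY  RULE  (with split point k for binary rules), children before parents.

[0,7] S   <
  [0,4] PP/S   >S
    [0,1] "map" : (PP/(S/N))/S
    [1,4] (S/N)/S   >
      [1,2] "chased" : ((S/N)/S)/NP
      [2,4] NP   >
        [2,3] NP/(NP\N)   >T
          [2,3] "a" : N
        [3,4] "quickly" : NP\N
  [4,7] S\(PP/S)   <
    [4,6] N   <
      [4,5] "cat" : PP
      [5,6] "that" : N\PP
    [6,7] "ate" : (S\(PP/S))\N

[0,1] (PP/(S/N))/S  lex  "map"
[1,2] ((S/N)/S)/NP  lex  "chased"
[2,3] N  lex  "a"
[2,3] NP/(NP\N)  >T
[3,4] NP\N  lex  "quickly"
[2,4] NP  >  k=3
[1,4] (S/N)/S  >  k=2
[0,4] PP/S  >S  k=1
[4,5] PP  lex  "cat"
[5,6] N\PP  lex  "that"
[4,6] N  <  k=5
[6,7] (S\(PP/S))\N  lex  "ate"
[4,7] S\(PP/S)  <  k=6
[0,7] S  <  k=4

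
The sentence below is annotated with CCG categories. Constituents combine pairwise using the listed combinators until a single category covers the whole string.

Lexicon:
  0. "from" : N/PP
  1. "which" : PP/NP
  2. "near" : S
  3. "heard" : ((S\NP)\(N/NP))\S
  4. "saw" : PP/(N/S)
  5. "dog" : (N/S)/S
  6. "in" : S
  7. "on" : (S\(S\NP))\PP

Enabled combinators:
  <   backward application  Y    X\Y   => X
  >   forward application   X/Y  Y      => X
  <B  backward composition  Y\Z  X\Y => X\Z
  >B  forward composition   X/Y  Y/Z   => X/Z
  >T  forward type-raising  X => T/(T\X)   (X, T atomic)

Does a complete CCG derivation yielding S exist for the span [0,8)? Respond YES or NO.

YES

[0,8] S   <
  [0,4] S\NP   <
    [0,2] N/NP   >B
      [0,1] "from" : N/PP
      [1,2] "which" : PP/NP
    [2,4] (S\NP)\(N/NP)   <
      [2,3] "near" : S
      [3,4] "heard" : ((S\NP)\(N/NP))\S
  [4,8] S\(S\NP)   <
    [4,7] PP   >
      [4,6] PP/S   >B
        [4,5] "saw" : PP/(N/S)
        [5,6] "dog" : (N/S)/S
      [6,7] "in" : S
    [7,8] "on" : (S\(S\NP))\PP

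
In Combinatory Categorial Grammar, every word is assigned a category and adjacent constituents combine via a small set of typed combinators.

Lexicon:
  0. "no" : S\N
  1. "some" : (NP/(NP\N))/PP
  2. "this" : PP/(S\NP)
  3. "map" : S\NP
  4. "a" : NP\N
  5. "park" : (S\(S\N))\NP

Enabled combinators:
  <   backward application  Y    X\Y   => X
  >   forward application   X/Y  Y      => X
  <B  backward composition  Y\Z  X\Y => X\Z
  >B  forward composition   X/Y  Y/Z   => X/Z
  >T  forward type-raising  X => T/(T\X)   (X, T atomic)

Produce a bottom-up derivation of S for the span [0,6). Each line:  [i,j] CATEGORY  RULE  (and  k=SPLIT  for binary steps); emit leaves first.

[0,6] S   <
  [0,1] "no" : S\N
  [1,6] S\(S\N)   <
    [1,5] NP   >
      [1,4] NP/(NP\N)   >
        [1,2] "some" : (NP/(NP\N))/PP
        [2,4] PP   >
          [2,3] "this" : PP/(S\NP)
          [3,4] "map" : S\NP
      [4,5] "a" : NP\N
    [5,6] "park" : (S\(S\N))\NP

[0,1] S\N  lex  "no"
[1,2] (NP/(NP\N))/PP  lex  "some"
[2,3] PP/(S\NP)  lex  "this"
[3,4] S\NP  lex  "map"
[2,4] PP  >  k=3
[1,4] NP/(NP\N)  >  k=2
[4,5] NP\N  lex  "a"
[1,5] NP  >  k=4
[5,6] (S\(S\N))\NP  lex  "park"
[1,6] S\(S\N)  <  k=5
[0,6] S  <  k=1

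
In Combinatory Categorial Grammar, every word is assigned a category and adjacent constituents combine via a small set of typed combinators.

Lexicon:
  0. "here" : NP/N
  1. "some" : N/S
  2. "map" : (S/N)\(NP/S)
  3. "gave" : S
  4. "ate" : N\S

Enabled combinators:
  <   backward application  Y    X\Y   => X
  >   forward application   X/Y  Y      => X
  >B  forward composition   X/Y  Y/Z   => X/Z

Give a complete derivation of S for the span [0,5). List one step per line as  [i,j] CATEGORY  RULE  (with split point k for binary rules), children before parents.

[0,1] NP/N  lex  "here"
[1,2] N/S  lex  "some"
[0,2] NP/S  >B  k=1
[2,3] (S/N)\(NP/S)  lex  "map"
[0,3] S/N  <  k=2
[3,4] S  lex  "gave"
[4,5] N\S  lex  "ate"
[3,5] N  <  k=4
[0,5] S  >  k=3

[0,5] S   >
  [0,3] S/N   <
    [0,2] NP/S   >B
      [0,1] "here" : NP/N
      [1,2] "some" : N/S
    [2,3] "map" : (S/N)\(NP/S)
  [3,5] N   <
    [3,4] "gave" : S
    [4,5] "ate" : N\S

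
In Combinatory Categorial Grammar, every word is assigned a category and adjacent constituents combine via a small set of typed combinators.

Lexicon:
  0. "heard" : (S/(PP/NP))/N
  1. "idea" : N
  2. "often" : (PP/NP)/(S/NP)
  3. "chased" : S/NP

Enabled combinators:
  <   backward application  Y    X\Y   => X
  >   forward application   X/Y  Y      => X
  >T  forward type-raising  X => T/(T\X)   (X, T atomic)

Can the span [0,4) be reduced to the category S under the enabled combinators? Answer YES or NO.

YES

[0,4] S   >
  [0,2] S/(PP/NP)   >
    [0,1] "heard" : (S/(PP/NP))/N
    [1,2] "idea" : N
  [2,4] PP/NP   >
    [2,3] "often" : (PP/NP)/(S/NP)
    [3,4] "chased" : S/NP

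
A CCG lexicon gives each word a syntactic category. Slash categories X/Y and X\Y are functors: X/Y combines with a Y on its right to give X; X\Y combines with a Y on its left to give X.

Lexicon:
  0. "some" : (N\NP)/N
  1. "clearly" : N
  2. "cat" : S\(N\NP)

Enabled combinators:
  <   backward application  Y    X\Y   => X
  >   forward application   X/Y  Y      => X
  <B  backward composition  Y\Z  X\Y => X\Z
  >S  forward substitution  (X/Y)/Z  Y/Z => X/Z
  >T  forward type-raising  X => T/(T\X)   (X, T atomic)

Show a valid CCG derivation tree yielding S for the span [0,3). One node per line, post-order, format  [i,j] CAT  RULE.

[0,1] (N\NP)/N  lex  "some"
[1,2] N  lex  "clearly"
[0,2] N\NP  >  k=1
[2,3] S\(N\NP)  lex  "cat"
[0,3] S  <  k=2

[0,3] S   <
  [0,2] N\NP   >
    [0,1] "some" : (N\NP)/N
    [1,2] "clearly" : N
  [2,3] "cat" : S\(N\NP)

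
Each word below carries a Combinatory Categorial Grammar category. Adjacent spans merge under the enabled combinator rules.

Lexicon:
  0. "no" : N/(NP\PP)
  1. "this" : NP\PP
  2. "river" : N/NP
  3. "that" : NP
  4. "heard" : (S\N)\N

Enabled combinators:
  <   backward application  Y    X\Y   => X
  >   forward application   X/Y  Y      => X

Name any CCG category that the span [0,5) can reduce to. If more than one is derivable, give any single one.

S

[0,5] S   <
  [0,2] N   >
    [0,1] "no" : N/(NP\PP)
    [1,2] "this" : NP\PP
  [2,5] S\N   <
    [2,4] N   >
      [2,3] "river" : N/NP
      [3,4] "that" : NP
    [4,5] "heard" : (S\N)\N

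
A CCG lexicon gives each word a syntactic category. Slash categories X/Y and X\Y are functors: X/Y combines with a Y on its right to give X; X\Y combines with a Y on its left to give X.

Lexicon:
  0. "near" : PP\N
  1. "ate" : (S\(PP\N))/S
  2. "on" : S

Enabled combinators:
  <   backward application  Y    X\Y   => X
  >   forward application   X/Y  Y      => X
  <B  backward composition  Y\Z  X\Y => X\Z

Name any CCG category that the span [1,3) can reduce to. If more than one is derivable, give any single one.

[0,3] S   <
  [0,1] "near" : PP\N
  [1,3] S\(PP\N)   >
    [1,2] "ate" : (S\(PP\N))/S
    [2,3] "on" : S

S\(PP\N)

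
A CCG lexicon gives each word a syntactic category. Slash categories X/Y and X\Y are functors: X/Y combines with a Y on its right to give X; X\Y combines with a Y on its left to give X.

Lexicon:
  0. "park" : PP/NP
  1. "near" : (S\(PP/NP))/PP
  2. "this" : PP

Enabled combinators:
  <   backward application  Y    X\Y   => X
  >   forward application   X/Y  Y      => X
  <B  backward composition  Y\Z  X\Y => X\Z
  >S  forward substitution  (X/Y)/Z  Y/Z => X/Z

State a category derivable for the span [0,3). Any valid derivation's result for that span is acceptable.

[0,3] S   <
  [0,1] "park" : PP/NP
  [1,3] S\(PP/NP)   >
    [1,2] "near" : (S\(PP/NP))/PP
    [2,3] "this" : PP

S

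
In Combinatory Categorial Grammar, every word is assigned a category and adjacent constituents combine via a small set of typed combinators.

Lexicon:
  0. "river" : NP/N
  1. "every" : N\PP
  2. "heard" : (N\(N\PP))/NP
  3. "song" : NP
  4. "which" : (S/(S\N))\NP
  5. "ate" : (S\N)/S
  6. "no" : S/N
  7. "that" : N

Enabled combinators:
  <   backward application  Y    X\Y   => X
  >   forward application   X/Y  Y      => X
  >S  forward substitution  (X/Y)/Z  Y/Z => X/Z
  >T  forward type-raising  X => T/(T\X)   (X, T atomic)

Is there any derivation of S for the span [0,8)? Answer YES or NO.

[0,8] S   >
  [0,5] S/(S\N)   <
    [0,4] NP   >
      [0,1] "river" : NP/N
      [1,4] N   <
        [1,2] "every" : N\PP
        [2,4] N\(N\PP)   >
          [2,3] "heard" : (N\(N\PP))/NP
          [3,4] "song" : NP
    [4,5] "which" : (S/(S\N))\NP
  [5,8] S\N   >
    [5,6] "ate" : (S\N)/S
    [6,8] S   >
      [6,7] "no" : S/N
      [7,8] "that" : N

YES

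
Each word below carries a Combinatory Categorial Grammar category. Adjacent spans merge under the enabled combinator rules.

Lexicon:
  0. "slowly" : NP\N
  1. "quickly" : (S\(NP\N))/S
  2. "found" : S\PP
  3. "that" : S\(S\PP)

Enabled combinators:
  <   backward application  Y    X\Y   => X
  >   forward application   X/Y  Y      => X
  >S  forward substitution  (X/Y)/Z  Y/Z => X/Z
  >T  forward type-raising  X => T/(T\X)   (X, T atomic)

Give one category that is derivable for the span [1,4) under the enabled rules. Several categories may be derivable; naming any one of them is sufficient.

[0,4] S   <
  [0,1] "slowly" : NP\N
  [1,4] S\(NP\N)   >
    [1,2] "quickly" : (S\(NP\N))/S
    [2,4] S   <
      [2,3] "found" : S\PP
      [3,4] "that" : S\(S\PP)

S\(NP\N)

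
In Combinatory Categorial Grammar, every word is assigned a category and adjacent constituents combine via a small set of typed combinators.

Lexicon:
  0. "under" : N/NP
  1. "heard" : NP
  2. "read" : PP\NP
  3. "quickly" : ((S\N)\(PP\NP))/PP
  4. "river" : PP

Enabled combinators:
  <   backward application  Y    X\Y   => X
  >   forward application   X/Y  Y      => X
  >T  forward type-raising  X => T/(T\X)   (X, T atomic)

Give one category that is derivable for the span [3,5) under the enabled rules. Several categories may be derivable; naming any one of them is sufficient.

[0,5] S   <
  [0,2] N   >
    [0,1] "under" : N/NP
    [1,2] "heard" : NP
  [2,5] S\N   <
    [2,3] "read" : PP\NP
    [3,5] (S\N)\(PP\NP)   >
      [3,4] "quickly" : ((S\N)\(PP\NP))/PP
      [4,5] "river" : PP

(S\N)\(PP\NP)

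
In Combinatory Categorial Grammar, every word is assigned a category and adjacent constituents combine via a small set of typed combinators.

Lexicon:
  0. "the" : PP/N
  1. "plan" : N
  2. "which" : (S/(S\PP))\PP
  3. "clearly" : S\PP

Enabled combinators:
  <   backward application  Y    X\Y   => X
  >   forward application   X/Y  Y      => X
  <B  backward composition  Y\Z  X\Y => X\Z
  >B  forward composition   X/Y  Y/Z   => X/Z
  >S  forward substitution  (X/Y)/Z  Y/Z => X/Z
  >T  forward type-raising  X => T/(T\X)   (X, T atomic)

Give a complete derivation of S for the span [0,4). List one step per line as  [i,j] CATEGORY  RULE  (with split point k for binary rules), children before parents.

[0,4] S   >
  [0,3] S/(S\PP)   <
    [0,2] PP   >
      [0,1] "the" : PP/N
      [1,2] "plan" : N
    [2,3] "which" : (S/(S\PP))\PP
  [3,4] "clearly" : S\PP

[0,1] PP/N  lex  "the"
[1,2] N  lex  "plan"
[0,2] PP  >  k=1
[2,3] (S/(S\PP))\PP  lex  "which"
[0,3] S/(S\PP)  <  k=2
[3,4] S\PP  lex  "clearly"
[0,4] S  >  k=3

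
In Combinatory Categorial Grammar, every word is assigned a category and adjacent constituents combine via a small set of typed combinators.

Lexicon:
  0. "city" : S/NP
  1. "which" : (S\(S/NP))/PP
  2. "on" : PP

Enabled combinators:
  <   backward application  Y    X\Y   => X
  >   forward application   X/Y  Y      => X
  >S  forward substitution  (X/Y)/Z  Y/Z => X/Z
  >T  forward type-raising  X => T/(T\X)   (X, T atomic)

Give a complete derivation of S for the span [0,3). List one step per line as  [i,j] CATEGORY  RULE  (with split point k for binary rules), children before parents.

[0,3] S   <
  [0,1] "city" : S/NP
  [1,3] S\(S/NP)   >
    [1,2] "which" : (S\(S/NP))/PP
    [2,3] "on" : PP

[0,1] S/NP  lex  "city"
[1,2] (S\(S/NP))/PP  lex  "which"
[2,3] PP  lex  "on"
[1,3] S\(S/NP)  >  k=2
[0,3] S  <  k=1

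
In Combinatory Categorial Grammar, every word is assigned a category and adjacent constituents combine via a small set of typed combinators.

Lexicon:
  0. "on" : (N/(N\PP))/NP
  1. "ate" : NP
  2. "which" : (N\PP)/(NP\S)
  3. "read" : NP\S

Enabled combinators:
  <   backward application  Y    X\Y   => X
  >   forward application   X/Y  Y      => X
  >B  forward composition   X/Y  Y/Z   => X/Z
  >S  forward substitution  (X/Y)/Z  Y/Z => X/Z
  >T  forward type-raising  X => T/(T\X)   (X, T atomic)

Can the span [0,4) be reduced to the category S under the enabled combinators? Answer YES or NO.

NO

(N/(N\PP))/NP NP (N\PP)/(NP\S) NP\S
CKY chart[0,4] = {N, N/(N\N), NP/(NP\N), PP/(PP\N), S/(S\N)}; S ∉ chart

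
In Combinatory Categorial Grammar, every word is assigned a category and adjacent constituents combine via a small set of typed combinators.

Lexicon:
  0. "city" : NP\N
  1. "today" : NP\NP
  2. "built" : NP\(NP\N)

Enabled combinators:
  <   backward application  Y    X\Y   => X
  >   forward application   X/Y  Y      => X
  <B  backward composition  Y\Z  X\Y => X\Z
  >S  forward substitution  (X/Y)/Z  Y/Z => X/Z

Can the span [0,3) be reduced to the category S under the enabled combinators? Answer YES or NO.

NO

NP\N NP\NP NP\(NP\N)
CKY chart[0,3] = {NP}; S ∉ chart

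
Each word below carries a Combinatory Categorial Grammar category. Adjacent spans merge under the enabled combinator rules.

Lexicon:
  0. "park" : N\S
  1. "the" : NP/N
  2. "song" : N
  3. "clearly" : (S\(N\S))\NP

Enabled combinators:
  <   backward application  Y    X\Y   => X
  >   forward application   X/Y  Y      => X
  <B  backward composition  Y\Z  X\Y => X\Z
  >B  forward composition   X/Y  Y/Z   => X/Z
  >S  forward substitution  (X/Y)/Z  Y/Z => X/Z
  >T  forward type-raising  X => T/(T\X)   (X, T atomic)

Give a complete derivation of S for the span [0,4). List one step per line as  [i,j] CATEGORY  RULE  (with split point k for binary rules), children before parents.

[0,4] S   <
  [0,1] "park" : N\S
  [1,4] S\(N\S)   <
    [1,3] NP   >
      [1,2] "the" : NP/N
      [2,3] "song" : N
    [3,4] "clearly" : (S\(N\S))\NP

[0,1] N\S  lex  "park"
[1,2] NP/N  lex  "the"
[2,3] N  lex  "song"
[1,3] NP  >  k=2
[3,4] (S\(N\S))\NP  lex  "clearly"
[1,4] S\(N\S)  <  k=3
[0,4] S  <  k=1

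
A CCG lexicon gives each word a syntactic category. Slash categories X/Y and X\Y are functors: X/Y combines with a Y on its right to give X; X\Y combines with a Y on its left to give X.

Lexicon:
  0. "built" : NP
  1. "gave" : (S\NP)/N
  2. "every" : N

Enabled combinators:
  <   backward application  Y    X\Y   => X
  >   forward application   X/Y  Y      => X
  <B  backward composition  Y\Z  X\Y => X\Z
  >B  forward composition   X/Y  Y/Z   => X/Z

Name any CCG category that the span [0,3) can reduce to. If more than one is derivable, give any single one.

[0,3] S   <
  [0,1] "built" : NP
  [1,3] S\NP   >
    [1,2] "gave" : (S\NP)/N
    [2,3] "every" : N

S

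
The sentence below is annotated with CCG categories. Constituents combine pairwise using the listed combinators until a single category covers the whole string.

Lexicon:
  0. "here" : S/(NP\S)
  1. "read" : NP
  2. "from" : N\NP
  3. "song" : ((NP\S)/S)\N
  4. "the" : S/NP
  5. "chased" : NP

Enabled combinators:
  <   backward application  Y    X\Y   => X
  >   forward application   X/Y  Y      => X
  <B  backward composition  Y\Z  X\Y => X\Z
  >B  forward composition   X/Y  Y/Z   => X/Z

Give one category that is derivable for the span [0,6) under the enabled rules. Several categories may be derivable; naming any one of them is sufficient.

[0,6] S   >
  [0,1] "here" : S/(NP\S)
  [1,6] NP\S   >
    [1,4] (NP\S)/S   <
      [1,3] N   <
        [1,2] "read" : NP
        [2,3] "from" : N\NP
      [3,4] "song" : ((NP\S)/S)\N
    [4,6] S   >
      [4,5] "the" : S/NP
      [5,6] "chased" : NP

S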